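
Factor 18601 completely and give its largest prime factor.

18601 = 11 · 1691
1691 = 19 · 89
89 is prime.
So 18601 = 11 · 19 · 89; the largest prime factor is 89.

89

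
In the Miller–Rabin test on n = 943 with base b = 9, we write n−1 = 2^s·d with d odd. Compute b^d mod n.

278

943 − 1 = 942 = 2^1 · 471, so d = 471.
9^1 ≡ 9 (mod 943)
9^2 ≡ 9^2 = 81 ≡ 81 (mod 943)
9^4 ≡ 81^2 = 6561 ≡ 903 (mod 943)
9^8 ≡ 903^2 = 815409 ≡ 657 (mod 943)
9^16 ≡ 657^2 = 431649 ≡ 698 (mod 943)
9^32 ≡ 698^2 = 487204 ≡ 616 (mod 943)
9^64 ≡ 616^2 = 379456 ≡ 370 (mod 943)
9^128 ≡ 370^2 = 136900 ≡ 165 (mod 943)
9^256 ≡ 165^2 = 27225 ≡ 821 (mod 943)
471 = 256 + 128 + 64 + 16 + 4 + 2 + 1 in binary powers of 2.
So 9^471 ≡ 821 · 165 · 370 · 698 · 903 · 81 · 9 ≡ 278 (mod 943).
Squaring chain: 278; never reaches −1, so base 9 is a Miller–Rabin witness that 943 is composite.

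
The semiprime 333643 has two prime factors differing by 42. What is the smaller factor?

557

Since p = q + 42, we have 333643 = q(q + 42), so q² + 42q − 333643 = 0.
Discriminant: 42² + 4·333643 = 1764 + 1334572 = 1336336; √1336336 = 1156.
q = (−42 + 1156)/2 = 557, and p = q + 42 = 599.
Check: 557 · 599 = 333643.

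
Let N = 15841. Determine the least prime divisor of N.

7

15841 is odd.
Digit sum 19, not divisible by 3.
Ends in 1: not divisible by 5.
7: 15841 = 7·2263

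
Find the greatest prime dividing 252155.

47

252155 = 5 · 50431
50431 = 29 · 1739
1739 = 37 · 47
47 is prime.
So 252155 = 5 · 29 · 37 · 47; the largest prime factor is 47.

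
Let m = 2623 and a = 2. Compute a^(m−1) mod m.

2^1 ≡ 2 (mod 2623)
2^2 ≡ 2^2 = 4 ≡ 4 (mod 2623)
2^4 ≡ 4^2 = 16 ≡ 16 (mod 2623)
2^8 ≡ 16^2 = 256 ≡ 256 (mod 2623)
2^16 ≡ 256^2 = 65536 ≡ 2584 (mod 2623)
2^32 ≡ 2584^2 = 6677056 ≡ 1521 (mod 2623)
2^64 ≡ 1521^2 = 2313441 ≡ 2578 (mod 2623)
2^128 ≡ 2578^2 = 6646084 ≡ 2025 (mod 2623)
2^256 ≡ 2025^2 = 4100625 ≡ 876 (mod 2623)
2^512 ≡ 876^2 = 767376 ≡ 1460 (mod 2623)
2^1024 ≡ 1460^2 = 2131600 ≡ 1724 (mod 2623)
2^2048 ≡ 1724^2 = 2972176 ≡ 317 (mod 2623)
2622 = 2048 + 512 + 32 + 16 + 8 + 4 + 2 in binary powers of 2.
So 2^2622 ≡ 317 · 1460 · 1521 · 2584 · 256 · 16 · 4 ≡ 2553 (mod 2623).
Since 2553 ≠ 1, base 2 is a Fermat witness: 2623 is composite.

2553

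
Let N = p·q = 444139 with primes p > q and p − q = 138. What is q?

Since p = q + 138, we have 444139 = q(q + 138), so q² + 138q − 444139 = 0.
Discriminant: 138² + 4·444139 = 19044 + 1776556 = 1795600; √1795600 = 1340.
q = (−138 + 1340)/2 = 601, and p = q + 138 = 739.
Check: 601 · 739 = 444139.

601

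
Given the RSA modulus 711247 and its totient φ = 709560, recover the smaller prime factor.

811

φ(n) = (p−1)(q−1) = n − (p+q) + 1, so p + q = 711247 − 709560 + 1 = 1688.
p and q are the roots of t² − 1688t + 711247 = 0.
Discriminant: 1688² − 4·711247 = 2849344 − 2844988 = 4356; √4356 = 66.
q = (1688 − 66)/2 = 811, p = (1688 + 66)/2 = 877.
Check: 811 · 877 = 711247.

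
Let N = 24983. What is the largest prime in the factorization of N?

83

24983 = 7 · 3569
3569 = 43 · 83
83 is prime.
So 24983 = 7 · 43 · 83; the largest prime factor is 83.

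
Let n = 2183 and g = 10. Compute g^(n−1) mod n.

10^1 ≡ 10 (mod 2183)
10^2 ≡ 10^2 = 100 ≡ 100 (mod 2183)
10^4 ≡ 100^2 = 10000 ≡ 1268 (mod 2183)
10^8 ≡ 1268^2 = 1607824 ≡ 1136 (mod 2183)
10^16 ≡ 1136^2 = 1290496 ≡ 343 (mod 2183)
10^32 ≡ 343^2 = 117649 ≡ 1950 (mod 2183)
10^64 ≡ 1950^2 = 3802500 ≡ 1897 (mod 2183)
10^128 ≡ 1897^2 = 3598609 ≡ 1025 (mod 2183)
10^256 ≡ 1025^2 = 1050625 ≡ 602 (mod 2183)
10^512 ≡ 602^2 = 362404 ≡ 26 (mod 2183)
10^1024 ≡ 26^2 = 676 ≡ 676 (mod 2183)
10^2048 ≡ 676^2 = 456976 ≡ 729 (mod 2183)
2182 = 2048 + 128 + 4 + 2 in binary powers of 2.
So 10^2182 ≡ 729 · 1025 · 1268 · 100 ≡ 972 (mod 2183).
Since 972 ≠ 1, base 10 is a Fermat witness: 2183 is composite.

972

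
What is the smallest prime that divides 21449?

89

21449 is odd.
Digit sum 20, not divisible by 3.
Ends in 9: not divisible by 5.
7: 21449 = 7·3064 + 1
11: 21449 = 11·1949 + 10
13: 21449 = 13·1649 + 12
17: 21449 = 17·1261 + 12
19: 21449 = 19·1128 + 17
23: 21449 = 23·932 + 13
29: 21449 = 29·739 + 18
31: 21449 = 31·691 + 28
37: 21449 = 37·579 + 26
41: 21449 = 41·523 + 6
43: 21449 = 43·498 + 35
47: 21449 = 47·456 + 17
53: 21449 = 53·404 + 37
59: 21449 = 59·363 + 32
61: 21449 = 61·351 + 38
67: 21449 = 67·320 + 9
71: 21449 = 71·302 + 7
73: 21449 = 73·293 + 60
79: 21449 = 79·271 + 40
83: 21449 = 83·258 + 35
89: 21449 = 89·241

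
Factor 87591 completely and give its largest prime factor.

87591 = 3 · 29197
29197 = 7 · 4171
4171 = 43 · 97
97 is prime.
So 87591 = 3 · 7 · 43 · 97; the largest prime factor is 97.

97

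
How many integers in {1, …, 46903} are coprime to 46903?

Factor: 46903 = 17 · 31 · 89.
φ(46903) = (17−1) · (31−1) · (89−1) = 16 · 30 · 88 = 42240.

42240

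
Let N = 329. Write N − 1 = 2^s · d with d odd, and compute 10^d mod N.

329 − 1 = 328 = 2^3 · 41, so d = 41.
10^1 ≡ 10 (mod 329)
10^2 ≡ 10^2 = 100 ≡ 100 (mod 329)
10^4 ≡ 100^2 = 10000 ≡ 130 (mod 329)
10^8 ≡ 130^2 = 16900 ≡ 121 (mod 329)
10^16 ≡ 121^2 = 14641 ≡ 165 (mod 329)
10^32 ≡ 165^2 = 27225 ≡ 247 (mod 329)
41 = 32 + 8 + 1 in binary powers of 2.
So 10^41 ≡ 247 · 121 · 10 ≡ 138 (mod 329).
Squaring chain: 138 → 291 → 128; never reaches −1, so base 10 is a Miller–Rabin witness that 329 is composite.

138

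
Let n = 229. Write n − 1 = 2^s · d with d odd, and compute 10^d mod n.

229 − 1 = 228 = 2^2 · 57, so d = 57.
10^1 ≡ 10 (mod 229)
10^2 ≡ 10^2 = 100 ≡ 100 (mod 229)
10^4 ≡ 100^2 = 10000 ≡ 153 (mod 229)
10^8 ≡ 153^2 = 23409 ≡ 51 (mod 229)
10^16 ≡ 51^2 = 2601 ≡ 82 (mod 229)
10^32 ≡ 82^2 = 6724 ≡ 83 (mod 229)
57 = 32 + 16 + 8 + 1 in binary powers of 2.
So 10^57 ≡ 83 · 82 · 51 · 10 ≡ 107 (mod 229).
Squaring chain: 107 → 228; reaches −1, so base 10 does not prove 229 composite.

107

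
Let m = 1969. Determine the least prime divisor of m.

11

1969 is odd.
Digit sum 25, not divisible by 3.
Ends in 9: not divisible by 5.
7: 1969 = 7·281 + 2
11: 1969 = 11·179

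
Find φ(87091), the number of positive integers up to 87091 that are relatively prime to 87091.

79488

Factor: 87091 = 17 · 47 · 109.
φ(87091) = (17−1) · (47−1) · (109−1) = 16 · 46 · 108 = 79488.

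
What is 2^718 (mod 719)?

2^1 ≡ 2 (mod 719)
2^2 ≡ 2^2 = 4 ≡ 4 (mod 719)
2^4 ≡ 4^2 = 16 ≡ 16 (mod 719)
2^8 ≡ 16^2 = 256 ≡ 256 (mod 719)
2^16 ≡ 256^2 = 65536 ≡ 107 (mod 719)
2^32 ≡ 107^2 = 11449 ≡ 664 (mod 719)
2^64 ≡ 664^2 = 440896 ≡ 149 (mod 719)
2^128 ≡ 149^2 = 22201 ≡ 631 (mod 719)
2^256 ≡ 631^2 = 398161 ≡ 554 (mod 719)
2^512 ≡ 554^2 = 306916 ≡ 622 (mod 719)
718 = 512 + 128 + 64 + 8 + 4 + 2 in binary powers of 2.
So 2^718 ≡ 622 · 631 · 149 · 256 · 16 · 4 ≡ 1 (mod 719).
Since the result is 1, base 2 gives no evidence that 719 is composite.

1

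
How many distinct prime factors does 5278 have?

4

5278 = 2 · 2639
2639 = 7 · 377
377 = 13 · 29
5278 = 2 · 7 · 13 · 29, which has 4 distinct prime factors.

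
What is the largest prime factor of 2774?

73

2774 = 2 · 1387
1387 = 19 · 73
73 is prime.
So 2774 = 2 · 19 · 73; the largest prime factor is 73.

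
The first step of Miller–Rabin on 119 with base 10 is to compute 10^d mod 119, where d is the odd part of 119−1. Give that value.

54

119 − 1 = 118 = 2^1 · 59, so d = 59.
10^1 ≡ 10 (mod 119)
10^2 ≡ 10^2 = 100 ≡ 100 (mod 119)
10^4 ≡ 100^2 = 10000 ≡ 4 (mod 119)
10^8 ≡ 4^2 = 16 ≡ 16 (mod 119)
10^16 ≡ 16^2 = 256 ≡ 18 (mod 119)
10^32 ≡ 18^2 = 324 ≡ 86 (mod 119)
59 = 32 + 16 + 8 + 2 + 1 in binary powers of 2.
So 10^59 ≡ 86 · 18 · 16 · 100 · 10 ≡ 54 (mod 119).
Squaring chain: 54; never reaches −1, so base 10 is a Miller–Rabin witness that 119 is composite.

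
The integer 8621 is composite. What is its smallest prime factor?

37

8621 is odd.
Digit sum 17, not divisible by 3.
Ends in 1: not divisible by 5.
7: 8621 = 7·1231 + 4
11: 8621 = 11·783 + 8
13: 8621 = 13·663 + 2
17: 8621 = 17·507 + 2
19: 8621 = 19·453 + 14
23: 8621 = 23·374 + 19
29: 8621 = 29·297 + 8
31: 8621 = 31·278 + 3
37: 8621 = 37·233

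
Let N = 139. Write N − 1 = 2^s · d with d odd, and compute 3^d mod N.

138

139 − 1 = 138 = 2^1 · 69, so d = 69.
3^1 ≡ 3 (mod 139)
3^2 ≡ 3^2 = 9 ≡ 9 (mod 139)
3^4 ≡ 9^2 = 81 ≡ 81 (mod 139)
3^8 ≡ 81^2 = 6561 ≡ 28 (mod 139)
3^16 ≡ 28^2 = 784 ≡ 89 (mod 139)
3^32 ≡ 89^2 = 7921 ≡ 137 (mod 139)
3^64 ≡ 137^2 = 18769 ≡ 4 (mod 139)
69 = 64 + 4 + 1 in binary powers of 2.
So 3^69 ≡ 4 · 81 · 3 ≡ 138 (mod 139).
Since 3^d ≡ 138 (mod 139), base 3 does not prove 139 composite.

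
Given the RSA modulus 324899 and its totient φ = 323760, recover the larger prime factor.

571

φ(n) = (p−1)(q−1) = n − (p+q) + 1, so p + q = 324899 − 323760 + 1 = 1140.
p and q are the roots of t² − 1140t + 324899 = 0.
Discriminant: 1140² − 4·324899 = 1299600 − 1299596 = 4; √4 = 2.
q = (1140 − 2)/2 = 569, p = (1140 + 2)/2 = 571.
Check: 569 · 571 = 324899.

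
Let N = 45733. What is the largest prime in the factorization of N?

83

45733 = 19 · 2407
2407 = 29 · 83
83 is prime.
So 45733 = 19 · 29 · 83; the largest prime factor is 83.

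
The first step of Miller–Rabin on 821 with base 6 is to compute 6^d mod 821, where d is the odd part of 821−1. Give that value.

820

821 − 1 = 820 = 2^2 · 205, so d = 205.
6^1 ≡ 6 (mod 821)
6^2 ≡ 6^2 = 36 ≡ 36 (mod 821)
6^4 ≡ 36^2 = 1296 ≡ 475 (mod 821)
6^8 ≡ 475^2 = 225625 ≡ 671 (mod 821)
6^16 ≡ 671^2 = 450241 ≡ 333 (mod 821)
6^32 ≡ 333^2 = 110889 ≡ 54 (mod 821)
6^64 ≡ 54^2 = 2916 ≡ 453 (mod 821)
6^128 ≡ 453^2 = 205209 ≡ 780 (mod 821)
205 = 128 + 64 + 8 + 4 + 1 in binary powers of 2.
So 6^205 ≡ 780 · 453 · 671 · 475 · 6 ≡ 820 (mod 821).
Since 6^d ≡ 820 (mod 821), base 6 does not prove 821 composite.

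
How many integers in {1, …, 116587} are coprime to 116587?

107712

Factor: 116587 = 23 · 37 · 137.
φ(116587) = (23−1) · (37−1) · (137−1) = 22 · 36 · 136 = 107712.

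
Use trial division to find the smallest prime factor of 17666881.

61

17666881 is odd.
Digit sum 43, not divisible by 3.
Ends in 1: not divisible by 5.
7: 17666881 = 7·2523840 + 1
11: 17666881 = 11·1606080 + 1
13: 17666881 = 13·1358990 + 11
17: 17666881 = 17·1039228 + 5
19: 17666881 = 19·929835 + 16
23: 17666881 = 23·768125 + 6
29: 17666881 = 29·609202 + 23
31: 17666881 = 31·569899 + 12
37: 17666881 = 37·477483 + 10
41: 17666881 = 41·430899 + 22
43: 17666881 = 43·410857 + 30
47: 17666881 = 47·375891 + 4
53: 17666881 = 53·333337 + 20
59: 17666881 = 59·299438 + 39
61: 17666881 = 61·289621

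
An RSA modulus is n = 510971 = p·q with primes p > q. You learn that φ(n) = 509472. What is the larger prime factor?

977

φ(n) = (p−1)(q−1) = n − (p+q) + 1, so p + q = 510971 − 509472 + 1 = 1500.
p and q are the roots of t² − 1500t + 510971 = 0.
Discriminant: 1500² − 4·510971 = 2250000 − 2043884 = 206116; √206116 = 454.
q = (1500 − 454)/2 = 523, p = (1500 + 454)/2 = 977.
Check: 523 · 977 = 510971.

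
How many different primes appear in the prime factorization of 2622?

2622 = 2 · 1311
1311 = 3 · 437
437 = 19 · 23
2622 = 2 · 3 · 19 · 23, which has 4 distinct prime factors.

4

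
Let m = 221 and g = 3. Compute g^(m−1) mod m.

55

3^1 ≡ 3 (mod 221)
3^2 ≡ 3^2 = 9 ≡ 9 (mod 221)
3^4 ≡ 9^2 = 81 ≡ 81 (mod 221)
3^8 ≡ 81^2 = 6561 ≡ 152 (mod 221)
3^16 ≡ 152^2 = 23104 ≡ 120 (mod 221)
3^32 ≡ 120^2 = 14400 ≡ 35 (mod 221)
3^64 ≡ 35^2 = 1225 ≡ 120 (mod 221)
3^128 ≡ 120^2 = 14400 ≡ 35 (mod 221)
220 = 128 + 64 + 16 + 8 + 4 in binary powers of 2.
So 3^220 ≡ 35 · 120 · 120 · 152 · 81 ≡ 55 (mod 221).
Since 55 ≠ 1, base 3 is a Fermat witness: 221 is composite.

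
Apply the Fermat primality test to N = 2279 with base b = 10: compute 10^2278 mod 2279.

10^1 ≡ 10 (mod 2279)
10^2 ≡ 10^2 = 100 ≡ 100 (mod 2279)
10^4 ≡ 100^2 = 10000 ≡ 884 (mod 2279)
10^8 ≡ 884^2 = 781456 ≡ 2038 (mod 2279)
10^16 ≡ 2038^2 = 4153444 ≡ 1106 (mod 2279)
10^32 ≡ 1106^2 = 1223236 ≡ 1692 (mod 2279)
10^64 ≡ 1692^2 = 2862864 ≡ 440 (mod 2279)
10^128 ≡ 440^2 = 193600 ≡ 2164 (mod 2279)
10^256 ≡ 2164^2 = 4682896 ≡ 1830 (mod 2279)
10^512 ≡ 1830^2 = 3348900 ≡ 1049 (mod 2279)
10^1024 ≡ 1049^2 = 1100401 ≡ 1923 (mod 2279)
10^2048 ≡ 1923^2 = 3697929 ≡ 1391 (mod 2279)
2278 = 2048 + 128 + 64 + 32 + 4 + 2 in binary powers of 2.
So 10^2278 ≡ 1391 · 2164 · 440 · 1692 · 884 · 100 ≡ 152 (mod 2279).
Since 152 ≠ 1, base 10 is a Fermat witness: 2279 is composite.

152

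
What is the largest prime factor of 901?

53

901 = 17 · 53
53 is prime.
So 901 = 17 · 53; the largest prime factor is 53.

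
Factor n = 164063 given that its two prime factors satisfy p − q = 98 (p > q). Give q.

Since p = q + 98, we have 164063 = q(q + 98), so q² + 98q − 164063 = 0.
Discriminant: 98² + 4·164063 = 9604 + 656252 = 665856; √665856 = 816.
q = (−98 + 816)/2 = 359, and p = q + 98 = 457.
Check: 359 · 457 = 164063.

359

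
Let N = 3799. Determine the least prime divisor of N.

29

3799 is odd.
Digit sum 28, not divisible by 3.
Ends in 9: not divisible by 5.
7: 3799 = 7·542 + 5
11: 3799 = 11·345 + 4
13: 3799 = 13·292 + 3
17: 3799 = 17·223 + 8
19: 3799 = 19·199 + 18
23: 3799 = 23·165 + 4
29: 3799 = 29·131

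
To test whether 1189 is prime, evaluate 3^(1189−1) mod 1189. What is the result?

1147

3^1 ≡ 3 (mod 1189)
3^2 ≡ 3^2 = 9 ≡ 9 (mod 1189)
3^4 ≡ 9^2 = 81 ≡ 81 (mod 1189)
3^8 ≡ 81^2 = 6561 ≡ 616 (mod 1189)
3^16 ≡ 616^2 = 379456 ≡ 165 (mod 1189)
3^32 ≡ 165^2 = 27225 ≡ 1067 (mod 1189)
3^64 ≡ 1067^2 = 1138489 ≡ 616 (mod 1189)
3^128 ≡ 616^2 = 379456 ≡ 165 (mod 1189)
3^256 ≡ 165^2 = 27225 ≡ 1067 (mod 1189)
3^512 ≡ 1067^2 = 1138489 ≡ 616 (mod 1189)
3^1024 ≡ 616^2 = 379456 ≡ 165 (mod 1189)
1188 = 1024 + 128 + 32 + 4 in binary powers of 2.
So 3^1188 ≡ 165 · 165 · 1067 · 81 ≡ 1147 (mod 1189).
Since 1147 ≠ 1, base 3 is a Fermat witness: 1189 is composite.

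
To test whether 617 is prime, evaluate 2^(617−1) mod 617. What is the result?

1

2^1 ≡ 2 (mod 617)
2^2 ≡ 2^2 = 4 ≡ 4 (mod 617)
2^4 ≡ 4^2 = 16 ≡ 16 (mod 617)
2^8 ≡ 16^2 = 256 ≡ 256 (mod 617)
2^16 ≡ 256^2 = 65536 ≡ 134 (mod 617)
2^32 ≡ 134^2 = 17956 ≡ 63 (mod 617)
2^64 ≡ 63^2 = 3969 ≡ 267 (mod 617)
2^128 ≡ 267^2 = 71289 ≡ 334 (mod 617)
2^256 ≡ 334^2 = 111556 ≡ 496 (mod 617)
2^512 ≡ 496^2 = 246016 ≡ 450 (mod 617)
616 = 512 + 64 + 32 + 8 in binary powers of 2.
So 2^616 ≡ 450 · 267 · 63 · 256 ≡ 1 (mod 617).
Since the result is 1, base 2 gives no evidence that 617 is composite.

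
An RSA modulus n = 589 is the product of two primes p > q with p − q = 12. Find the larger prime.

31

Since p = q + 12, we have 589 = q(q + 12), so q² + 12q − 589 = 0.
Discriminant: 12² + 4·589 = 144 + 2356 = 2500; √2500 = 50.
q = (−12 + 50)/2 = 19, and p = q + 12 = 31.
Check: 19 · 31 = 589.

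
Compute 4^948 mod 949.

4^1 ≡ 4 (mod 949)
4^2 ≡ 4^2 = 16 ≡ 16 (mod 949)
4^4 ≡ 16^2 = 256 ≡ 256 (mod 949)
4^8 ≡ 256^2 = 65536 ≡ 55 (mod 949)
4^16 ≡ 55^2 = 3025 ≡ 178 (mod 949)
4^32 ≡ 178^2 = 31684 ≡ 367 (mod 949)
4^64 ≡ 367^2 = 134689 ≡ 880 (mod 949)
4^128 ≡ 880^2 = 774400 ≡ 16 (mod 949)
4^256 ≡ 16^2 = 256 ≡ 256 (mod 949)
4^512 ≡ 256^2 = 65536 ≡ 55 (mod 949)
948 = 512 + 256 + 128 + 32 + 16 + 4 in binary powers of 2.
So 4^948 ≡ 55 · 256 · 16 · 367 · 178 · 256 ≡ 794 (mod 949).
Since 794 ≠ 1, base 4 is a Fermat witness: 949 is composite.

794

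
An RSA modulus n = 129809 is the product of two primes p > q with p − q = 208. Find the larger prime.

479

Since p = q + 208, we have 129809 = q(q + 208), so q² + 208q − 129809 = 0.
Discriminant: 208² + 4·129809 = 43264 + 519236 = 562500; √562500 = 750.
q = (−208 + 750)/2 = 271, and p = q + 208 = 479.
Check: 271 · 479 = 129809.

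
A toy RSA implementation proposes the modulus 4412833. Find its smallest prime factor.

53

4412833 is odd.
Digit sum 25, not divisible by 3.
Ends in 3: not divisible by 5.
7: 4412833 = 7·630404 + 5
11: 4412833 = 11·401166 + 7
13: 4412833 = 13·339448 + 9
17: 4412833 = 17·259578 + 7
19: 4412833 = 19·232254 + 7
23: 4412833 = 23·191862 + 7
29: 4412833 = 29·152166 + 19
31: 4412833 = 31·142349 + 14
37: 4412833 = 37·119265 + 28
41: 4412833 = 41·107630 + 3
43: 4412833 = 43·102624 + 1
47: 4412833 = 47·93890 + 3
53: 4412833 = 53·83261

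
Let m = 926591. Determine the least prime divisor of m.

926591 is odd.
Digit sum 32, not divisible by 3.
Ends in 1: not divisible by 5.
7: 926591 = 7·132370 + 1
11: 926591 = 11·84235 + 6
13: 926591 = 13·71276 + 3
17: 926591 = 17·54505 + 6
19: 926591 = 19·48767 + 18
23: 926591 = 23·40286 + 13
29: 926591 = 29·31951 + 12
31: 926591 = 31·29890 + 1
37: 926591 = 37·25043

37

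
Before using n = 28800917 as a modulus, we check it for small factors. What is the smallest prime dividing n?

28800917 is odd.
Digit sum 35, not divisible by 3.
Ends in 7: not divisible by 5.
7: 28800917 = 7·4114416 + 5
11: 28800917 = 11·2618265 + 2
13: 28800917 = 13·2215455 + 2
17: 28800917 = 17·1694171 + 10
19: 28800917 = 19·1515837 + 14
23: 28800917 = 23·1252213 + 18
29: 28800917 = 29·993135 + 2
31: 28800917 = 31·929061 + 26
37: 28800917 = 37·778403 + 6
41: 28800917 = 41·702461 + 16
43: 28800917 = 43·669788 + 33
47: 28800917 = 47·612785 + 22
53: 28800917 = 53·543413 + 28
59: 28800917 = 59·488151 + 8
61: 28800917 = 61·472146 + 11
67: 28800917 = 67·429864 + 29
71: 28800917 = 71·405646 + 51
73: 28800917 = 73·394533 + 8
79: 28800917 = 79·364568 + 45
83: 28800917 = 83·346999

83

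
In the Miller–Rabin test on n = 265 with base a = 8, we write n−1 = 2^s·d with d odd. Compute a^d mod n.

265 − 1 = 264 = 2^3 · 33, so d = 33.
8^1 ≡ 8 (mod 265)
8^2 ≡ 8^2 = 64 ≡ 64 (mod 265)
8^4 ≡ 64^2 = 4096 ≡ 121 (mod 265)
8^8 ≡ 121^2 = 14641 ≡ 66 (mod 265)
8^16 ≡ 66^2 = 4356 ≡ 116 (mod 265)
8^32 ≡ 116^2 = 13456 ≡ 206 (mod 265)
33 = 32 + 1 in binary powers of 2.
So 8^33 ≡ 206 · 8 ≡ 58 (mod 265).
Squaring chain: 58 → 184 → 201; never reaches −1, so base 8 is a Miller–Rabin witness that 265 is composite.

58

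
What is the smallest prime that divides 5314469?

5314469 is odd.
Digit sum 32, not divisible by 3.
Ends in 9: not divisible by 5.
7: 5314469 = 7·759209 + 6
11: 5314469 = 11·483133 + 6
13: 5314469 = 13·408805 + 4
17: 5314469 = 17·312615 + 14
19: 5314469 = 19·279708 + 17
23: 5314469 = 23·231063 + 20
29: 5314469 = 29·183257 + 16
31: 5314469 = 31·171434 + 15
37: 5314469 = 37·143634 + 11
41: 5314469 = 41·129621 + 8
43: 5314469 = 43·123592 + 13
47: 5314469 = 47·113073 + 38
53: 5314469 = 53·100273

53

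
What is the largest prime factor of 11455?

11455 = 5 · 2291
2291 = 29 · 79
79 is prime.
So 11455 = 5 · 29 · 79; the largest prime factor is 79.

79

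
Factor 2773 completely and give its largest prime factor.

2773 = 47 · 59
59 is prime.
So 2773 = 47 · 59; the largest prime factor is 59.

59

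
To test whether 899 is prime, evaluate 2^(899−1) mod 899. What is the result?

2^1 ≡ 2 (mod 899)
2^2 ≡ 2^2 = 4 ≡ 4 (mod 899)
2^4 ≡ 4^2 = 16 ≡ 16 (mod 899)
2^8 ≡ 16^2 = 256 ≡ 256 (mod 899)
2^16 ≡ 256^2 = 65536 ≡ 808 (mod 899)
2^32 ≡ 808^2 = 652864 ≡ 190 (mod 899)
2^64 ≡ 190^2 = 36100 ≡ 140 (mod 899)
2^128 ≡ 140^2 = 19600 ≡ 721 (mod 899)
2^256 ≡ 721^2 = 519841 ≡ 219 (mod 899)
2^512 ≡ 219^2 = 47961 ≡ 314 (mod 899)
898 = 512 + 256 + 128 + 2 in binary powers of 2.
So 2^898 ≡ 314 · 219 · 721 · 4 ≡ 845 (mod 899).
Since 845 ≠ 1, base 2 is a Fermat witness: 899 is composite.

845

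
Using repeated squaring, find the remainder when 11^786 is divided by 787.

1

11^1 ≡ 11 (mod 787)
11^2 ≡ 11^2 = 121 ≡ 121 (mod 787)
11^4 ≡ 121^2 = 14641 ≡ 475 (mod 787)
11^8 ≡ 475^2 = 225625 ≡ 543 (mod 787)
11^16 ≡ 543^2 = 294849 ≡ 511 (mod 787)
11^32 ≡ 511^2 = 261121 ≡ 624 (mod 787)
11^64 ≡ 624^2 = 389376 ≡ 598 (mod 787)
11^128 ≡ 598^2 = 357604 ≡ 306 (mod 787)
11^256 ≡ 306^2 = 93636 ≡ 770 (mod 787)
11^512 ≡ 770^2 = 592900 ≡ 289 (mod 787)
786 = 512 + 256 + 16 + 2 in binary powers of 2.
So 11^786 ≡ 289 · 770 · 511 · 121 ≡ 1 (mod 787).
Since the result is 1, base 11 gives no evidence that 787 is composite.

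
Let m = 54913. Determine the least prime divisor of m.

89

54913 is odd.
Digit sum 22, not divisible by 3.
Ends in 3: not divisible by 5.
7: 54913 = 7·7844 + 5
11: 54913 = 11·4992 + 1
13: 54913 = 13·4224 + 1
17: 54913 = 17·3230 + 3
19: 54913 = 19·2890 + 3
23: 54913 = 23·2387 + 12
29: 54913 = 29·1893 + 16
31: 54913 = 31·1771 + 12
37: 54913 = 37·1484 + 5
41: 54913 = 41·1339 + 14
43: 54913 = 43·1277 + 2
47: 54913 = 47·1168 + 17
53: 54913 = 53·1036 + 5
59: 54913 = 59·930 + 43
61: 54913 = 61·900 + 13
67: 54913 = 67·819 + 40
71: 54913 = 71·773 + 30
73: 54913 = 73·752 + 17
79: 54913 = 79·695 + 8
83: 54913 = 83·661 + 50
89: 54913 = 89·617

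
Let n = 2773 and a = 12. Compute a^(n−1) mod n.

1575

12^1 ≡ 12 (mod 2773)
12^2 ≡ 12^2 = 144 ≡ 144 (mod 2773)
12^4 ≡ 144^2 = 20736 ≡ 1325 (mod 2773)
12^8 ≡ 1325^2 = 1755625 ≡ 316 (mod 2773)
12^16 ≡ 316^2 = 99856 ≡ 28 (mod 2773)
12^32 ≡ 28^2 = 784 ≡ 784 (mod 2773)
12^64 ≡ 784^2 = 614656 ≡ 1823 (mod 2773)
12^128 ≡ 1823^2 = 3323329 ≡ 1275 (mod 2773)
12^256 ≡ 1275^2 = 1625625 ≡ 647 (mod 2773)
12^512 ≡ 647^2 = 418609 ≡ 2659 (mod 2773)
12^1024 ≡ 2659^2 = 7070281 ≡ 1904 (mod 2773)
12^2048 ≡ 1904^2 = 3625216 ≡ 905 (mod 2773)
2772 = 2048 + 512 + 128 + 64 + 16 + 4 in binary powers of 2.
So 12^2772 ≡ 905 · 2659 · 1275 · 1823 · 28 · 1325 ≡ 1575 (mod 2773).
Since 1575 ≠ 1, base 12 is a Fermat witness: 2773 is composite.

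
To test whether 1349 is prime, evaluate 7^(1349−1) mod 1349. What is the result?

7^1 ≡ 7 (mod 1349)
7^2 ≡ 7^2 = 49 ≡ 49 (mod 1349)
7^4 ≡ 49^2 = 2401 ≡ 1052 (mod 1349)
7^8 ≡ 1052^2 = 1106704 ≡ 524 (mod 1349)
7^16 ≡ 524^2 = 274576 ≡ 729 (mod 1349)
7^32 ≡ 729^2 = 531441 ≡ 1284 (mod 1349)
7^64 ≡ 1284^2 = 1648656 ≡ 178 (mod 1349)
7^128 ≡ 178^2 = 31684 ≡ 657 (mod 1349)
7^256 ≡ 657^2 = 431649 ≡ 1318 (mod 1349)
7^512 ≡ 1318^2 = 1737124 ≡ 961 (mod 1349)
7^1024 ≡ 961^2 = 923521 ≡ 805 (mod 1349)
1348 = 1024 + 256 + 64 + 4 in binary powers of 2.
So 7^1348 ≡ 805 · 1318 · 178 · 1052 ≡ 292 (mod 1349).
Since 292 ≠ 1, base 7 is a Fermat witness: 1349 is composite.

292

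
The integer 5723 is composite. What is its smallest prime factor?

5723 is odd.
Digit sum 17, not divisible by 3.
Ends in 3: not divisible by 5.
7: 5723 = 7·817 + 4
11: 5723 = 11·520 + 3
13: 5723 = 13·440 + 3
17: 5723 = 17·336 + 11
19: 5723 = 19·301 + 4
23: 5723 = 23·248 + 19
29: 5723 = 29·197 + 10
31: 5723 = 31·184 + 19
37: 5723 = 37·154 + 25
41: 5723 = 41·139 + 24
43: 5723 = 43·133 + 4
47: 5723 = 47·121 + 36
53: 5723 = 53·107 + 52
59: 5723 = 59·97

59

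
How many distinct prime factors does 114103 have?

3

114103 = 11^2 · 943
943 = 23 · 41
114103 = 11^2 · 23 · 41, which has 3 distinct prime factors.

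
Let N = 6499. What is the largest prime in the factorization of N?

6499 = 67 · 97
97 is prime.
So 6499 = 67 · 97; the largest prime factor is 97.

97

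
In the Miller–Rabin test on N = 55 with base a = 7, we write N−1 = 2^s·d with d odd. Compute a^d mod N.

55 − 1 = 54 = 2^1 · 27, so d = 27.
7^1 ≡ 7 (mod 55)
7^2 ≡ 7^2 = 49 ≡ 49 (mod 55)
7^4 ≡ 49^2 = 2401 ≡ 36 (mod 55)
7^8 ≡ 36^2 = 1296 ≡ 31 (mod 55)
7^16 ≡ 31^2 = 961 ≡ 26 (mod 55)
27 = 16 + 8 + 2 + 1 in binary powers of 2.
So 7^27 ≡ 26 · 31 · 49 · 7 ≡ 28 (mod 55).
Squaring chain: 28; never reaches −1, so base 7 is a Miller–Rabin witness that 55 is composite.

28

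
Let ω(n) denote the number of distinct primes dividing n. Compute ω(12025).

12025 = 5^2 · 481
481 = 13 · 37
12025 = 5^2 · 13 · 37, which has 3 distinct prime factors.

3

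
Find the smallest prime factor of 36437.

36437 is odd.
Digit sum 23, not divisible by 3.
Ends in 7: not divisible by 5.
7: 36437 = 7·5205 + 2
11: 36437 = 11·3312 + 5
13: 36437 = 13·2802 + 11
17: 36437 = 17·2143 + 6
19: 36437 = 19·1917 + 14
23: 36437 = 23·1584 + 5
29: 36437 = 29·1256 + 13
31: 36437 = 31·1175 + 12
37: 36437 = 37·984 + 29
41: 36437 = 41·888 + 29
43: 36437 = 43·847 + 16
47: 36437 = 47·775 + 12
53: 36437 = 53·687 + 26
59: 36437 = 59·617 + 34
61: 36437 = 61·597 + 20
67: 36437 = 67·543 + 56
71: 36437 = 71·513 + 14
73: 36437 = 73·499 + 10
79: 36437 = 79·461 + 18
83: 36437 = 83·439

83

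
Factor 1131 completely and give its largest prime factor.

1131 = 3 · 377
377 = 13 · 29
29 is prime.
So 1131 = 3 · 13 · 29; the largest prime factor is 29.

29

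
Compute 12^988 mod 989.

12^1 ≡ 12 (mod 989)
12^2 ≡ 12^2 = 144 ≡ 144 (mod 989)
12^4 ≡ 144^2 = 20736 ≡ 956 (mod 989)
12^8 ≡ 956^2 = 913936 ≡ 100 (mod 989)
12^16 ≡ 100^2 = 10000 ≡ 110 (mod 989)
12^32 ≡ 110^2 = 12100 ≡ 232 (mod 989)
12^64 ≡ 232^2 = 53824 ≡ 418 (mod 989)
12^128 ≡ 418^2 = 174724 ≡ 660 (mod 989)
12^256 ≡ 660^2 = 435600 ≡ 440 (mod 989)
12^512 ≡ 440^2 = 193600 ≡ 745 (mod 989)
988 = 512 + 256 + 128 + 64 + 16 + 8 + 4 in binary powers of 2.
So 12^988 ≡ 745 · 440 · 660 · 418 · 110 · 100 · 956 ≡ 418 (mod 989).
Since 418 ≠ 1, base 12 is a Fermat witness: 989 is composite.

418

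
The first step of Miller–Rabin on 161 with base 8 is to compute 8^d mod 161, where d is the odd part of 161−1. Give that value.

85

161 − 1 = 160 = 2^5 · 5, so d = 5.
8^1 ≡ 8 (mod 161)
8^2 ≡ 8^2 = 64 ≡ 64 (mod 161)
8^4 ≡ 64^2 = 4096 ≡ 71 (mod 161)
5 = 4 + 1 in binary powers of 2.
So 8^5 ≡ 71 · 8 ≡ 85 (mod 161).
Squaring chain: 85 → 141 → 78 → 127 → 29; never reaches −1, so base 8 is a Miller–Rabin witness that 161 is composite.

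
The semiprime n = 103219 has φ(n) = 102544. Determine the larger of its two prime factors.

443

φ(n) = (p−1)(q−1) = n − (p+q) + 1, so p + q = 103219 − 102544 + 1 = 676.
p and q are the roots of t² − 676t + 103219 = 0.
Discriminant: 676² − 4·103219 = 456976 − 412876 = 44100; √44100 = 210.
q = (676 − 210)/2 = 233, p = (676 + 210)/2 = 443.
Check: 233 · 443 = 103219.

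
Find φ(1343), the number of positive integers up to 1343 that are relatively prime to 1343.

1248

Factor: 1343 = 17 · 79.
φ(1343) = (17−1) · (79−1) = 16 · 78 = 1248.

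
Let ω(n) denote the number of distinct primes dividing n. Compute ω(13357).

13357 = 19^2 · 37
13357 = 19^2 · 37, which has 2 distinct prime factors.

2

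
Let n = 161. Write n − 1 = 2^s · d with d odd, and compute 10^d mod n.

161 − 1 = 160 = 2^5 · 5, so d = 5.
10^1 ≡ 10 (mod 161)
10^2 ≡ 10^2 = 100 ≡ 100 (mod 161)
10^4 ≡ 100^2 = 10000 ≡ 18 (mod 161)
5 = 4 + 1 in binary powers of 2.
So 10^5 ≡ 18 · 10 ≡ 19 (mod 161).
Squaring chain: 19 → 39 → 72 → 32 → 58; never reaches −1, so base 10 is a Miller–Rabin witness that 161 is composite.

19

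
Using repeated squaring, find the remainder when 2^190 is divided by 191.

1

2^1 ≡ 2 (mod 191)
2^2 ≡ 2^2 = 4 ≡ 4 (mod 191)
2^4 ≡ 4^2 = 16 ≡ 16 (mod 191)
2^8 ≡ 16^2 = 256 ≡ 65 (mod 191)
2^16 ≡ 65^2 = 4225 ≡ 23 (mod 191)
2^32 ≡ 23^2 = 529 ≡ 147 (mod 191)
2^64 ≡ 147^2 = 21609 ≡ 26 (mod 191)
2^128 ≡ 26^2 = 676 ≡ 103 (mod 191)
190 = 128 + 32 + 16 + 8 + 4 + 2 in binary powers of 2.
So 2^190 ≡ 103 · 147 · 23 · 65 · 16 · 4 ≡ 1 (mod 191).
Since the result is 1, base 2 gives no evidence that 191 is composite.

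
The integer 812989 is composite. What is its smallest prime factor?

41

812989 is odd.
Digit sum 37, not divisible by 3.
Ends in 9: not divisible by 5.
7: 812989 = 7·116141 + 2
11: 812989 = 11·73908 + 1
13: 812989 = 13·62537 + 8
17: 812989 = 17·47822 + 15
19: 812989 = 19·42788 + 17
23: 812989 = 23·35347 + 8
29: 812989 = 29·28034 + 3
31: 812989 = 31·26225 + 14
37: 812989 = 37·21972 + 25
41: 812989 = 41·19829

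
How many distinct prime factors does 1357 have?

2

1357 = 23 · 59
1357 = 23 · 59, which has 2 distinct prime factors.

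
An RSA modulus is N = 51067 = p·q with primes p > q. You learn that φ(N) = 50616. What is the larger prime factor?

φ(n) = (p−1)(q−1) = n − (p+q) + 1, so p + q = 51067 − 50616 + 1 = 452.
p and q are the roots of t² − 452t + 51067 = 0.
Discriminant: 452² − 4·51067 = 204304 − 204268 = 36; √36 = 6.
q = (452 − 6)/2 = 223, p = (452 + 6)/2 = 229.
Check: 223 · 229 = 51067.

229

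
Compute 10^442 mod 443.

10^1 ≡ 10 (mod 443)
10^2 ≡ 10^2 = 100 ≡ 100 (mod 443)
10^4 ≡ 100^2 = 10000 ≡ 254 (mod 443)
10^8 ≡ 254^2 = 64516 ≡ 281 (mod 443)
10^16 ≡ 281^2 = 78961 ≡ 107 (mod 443)
10^32 ≡ 107^2 = 11449 ≡ 374 (mod 443)
10^64 ≡ 374^2 = 139876 ≡ 331 (mod 443)
10^128 ≡ 331^2 = 109561 ≡ 140 (mod 443)
10^256 ≡ 140^2 = 19600 ≡ 108 (mod 443)
442 = 256 + 128 + 32 + 16 + 8 + 2 in binary powers of 2.
So 10^442 ≡ 108 · 140 · 374 · 107 · 281 · 100 ≡ 1 (mod 443).
Since the result is 1, base 10 gives no evidence that 443 is composite.

1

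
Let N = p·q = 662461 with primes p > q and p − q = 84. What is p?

Since p = q + 84, we have 662461 = q(q + 84), so q² + 84q − 662461 = 0.
Discriminant: 84² + 4·662461 = 7056 + 2649844 = 2656900; √2656900 = 1630.
q = (−84 + 1630)/2 = 773, and p = q + 84 = 857.
Check: 773 · 857 = 662461.

857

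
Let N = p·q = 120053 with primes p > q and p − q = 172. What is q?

Since p = q + 172, we have 120053 = q(q + 172), so q² + 172q − 120053 = 0.
Discriminant: 172² + 4·120053 = 29584 + 480212 = 509796; √509796 = 714.
q = (−172 + 714)/2 = 271, and p = q + 172 = 443.
Check: 271 · 443 = 120053.

271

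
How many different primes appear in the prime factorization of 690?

690 = 2 · 345
345 = 3 · 115
115 = 5 · 23
690 = 2 · 3 · 5 · 23, which has 4 distinct prime factors.

4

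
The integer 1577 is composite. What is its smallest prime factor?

1577 is odd.
Digit sum 20, not divisible by 3.
Ends in 7: not divisible by 5.
7: 1577 = 7·225 + 2
11: 1577 = 11·143 + 4
13: 1577 = 13·121 + 4
17: 1577 = 17·92 + 13
19: 1577 = 19·83

19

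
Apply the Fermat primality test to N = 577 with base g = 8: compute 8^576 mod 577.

1

8^1 ≡ 8 (mod 577)
8^2 ≡ 8^2 = 64 ≡ 64 (mod 577)
8^4 ≡ 64^2 = 4096 ≡ 57 (mod 577)
8^8 ≡ 57^2 = 3249 ≡ 364 (mod 577)
8^16 ≡ 364^2 = 132496 ≡ 363 (mod 577)
8^32 ≡ 363^2 = 131769 ≡ 213 (mod 577)
8^64 ≡ 213^2 = 45369 ≡ 363 (mod 577)
8^128 ≡ 363^2 = 131769 ≡ 213 (mod 577)
8^256 ≡ 213^2 = 45369 ≡ 363 (mod 577)
8^512 ≡ 363^2 = 131769 ≡ 213 (mod 577)
576 = 512 + 64 in binary powers of 2.
So 8^576 ≡ 213 · 363 ≡ 1 (mod 577).
Since the result is 1, base 8 gives no evidence that 577 is composite.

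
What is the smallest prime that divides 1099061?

1099061 is odd.
Digit sum 26, not divisible by 3.
Ends in 1: not divisible by 5.
7: 1099061 = 7·157008 + 5
11: 1099061 = 11·99914 + 7
13: 1099061 = 13·84543 + 2
17: 1099061 = 17·64650 + 11
19: 1099061 = 19·57845 + 6
23: 1099061 = 23·47785 + 6
29: 1099061 = 29·37898 + 19
31: 1099061 = 31·35453 + 18
37: 1099061 = 37·29704 + 13
41: 1099061 = 41·26806 + 15
43: 1099061 = 43·25559 + 24
47: 1099061 = 47·23384 + 13
53: 1099061 = 53·20737

53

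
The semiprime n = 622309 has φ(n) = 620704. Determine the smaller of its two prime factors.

φ(n) = (p−1)(q−1) = n − (p+q) + 1, so p + q = 622309 − 620704 + 1 = 1606.
p and q are the roots of t² − 1606t + 622309 = 0.
Discriminant: 1606² − 4·622309 = 2579236 − 2489236 = 90000; √90000 = 300.
q = (1606 − 300)/2 = 653, p = (1606 + 300)/2 = 953.
Check: 653 · 953 = 622309.

653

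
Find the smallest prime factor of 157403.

157403 is odd.
Digit sum 20, not divisible by 3.
Ends in 3: not divisible by 5.
7: 157403 = 7·22486 + 1
11: 157403 = 11·14309 + 4
13: 157403 = 13·12107 + 12
17: 157403 = 17·9259

17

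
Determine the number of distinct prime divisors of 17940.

17940 = 2^2 · 4485
4485 = 3 · 1495
1495 = 5 · 299
299 = 13 · 23
17940 = 2^2 · 3 · 5 · 13 · 23, which has 5 distinct prime factors.

5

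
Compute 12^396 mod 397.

12^1 ≡ 12 (mod 397)
12^2 ≡ 12^2 = 144 ≡ 144 (mod 397)
12^4 ≡ 144^2 = 20736 ≡ 92 (mod 397)
12^8 ≡ 92^2 = 8464 ≡ 127 (mod 397)
12^16 ≡ 127^2 = 16129 ≡ 249 (mod 397)
12^32 ≡ 249^2 = 62001 ≡ 69 (mod 397)
12^64 ≡ 69^2 = 4761 ≡ 394 (mod 397)
12^128 ≡ 394^2 = 155236 ≡ 9 (mod 397)
12^256 ≡ 9^2 = 81 ≡ 81 (mod 397)
396 = 256 + 128 + 8 + 4 in binary powers of 2.
So 12^396 ≡ 81 · 9 · 127 · 92 ≡ 1 (mod 397).
Since the result is 1, base 12 gives no evidence that 397 is composite.

1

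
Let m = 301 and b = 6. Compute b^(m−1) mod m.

1

6^1 ≡ 6 (mod 301)
6^2 ≡ 6^2 = 36 ≡ 36 (mod 301)
6^4 ≡ 36^2 = 1296 ≡ 92 (mod 301)
6^8 ≡ 92^2 = 8464 ≡ 36 (mod 301)
6^16 ≡ 36^2 = 1296 ≡ 92 (mod 301)
6^32 ≡ 92^2 = 8464 ≡ 36 (mod 301)
6^64 ≡ 36^2 = 1296 ≡ 92 (mod 301)
6^128 ≡ 92^2 = 8464 ≡ 36 (mod 301)
6^256 ≡ 36^2 = 1296 ≡ 92 (mod 301)
300 = 256 + 32 + 8 + 4 in binary powers of 2.
So 6^300 ≡ 92 · 36 · 36 · 92 ≡ 1 (mod 301).
Since the result is 1, base 6 gives no evidence that 301 is composite.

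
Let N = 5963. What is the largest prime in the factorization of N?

89

5963 = 67 · 89
89 is prime.
So 5963 = 67 · 89; the largest prime factor is 89.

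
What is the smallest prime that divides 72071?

97

72071 is odd.
Digit sum 17, not divisible by 3.
Ends in 1: not divisible by 5.
7: 72071 = 7·10295 + 6
11: 72071 = 11·6551 + 10
13: 72071 = 13·5543 + 12
17: 72071 = 17·4239 + 8
19: 72071 = 19·3793 + 4
23: 72071 = 23·3133 + 12
29: 72071 = 29·2485 + 6
31: 72071 = 31·2324 + 27
37: 72071 = 37·1947 + 32
41: 72071 = 41·1757 + 34
43: 72071 = 43·1676 + 3
47: 72071 = 47·1533 + 20
53: 72071 = 53·1359 + 44
59: 72071 = 59·1221 + 32
61: 72071 = 61·1181 + 30
67: 72071 = 67·1075 + 46
71: 72071 = 71·1015 + 6
73: 72071 = 73·987 + 20
79: 72071 = 79·912 + 23
83: 72071 = 83·868 + 27
89: 72071 = 89·809 + 70
97: 72071 = 97·743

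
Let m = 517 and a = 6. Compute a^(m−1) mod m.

6^1 ≡ 6 (mod 517)
6^2 ≡ 6^2 = 36 ≡ 36 (mod 517)
6^4 ≡ 36^2 = 1296 ≡ 262 (mod 517)
6^8 ≡ 262^2 = 68644 ≡ 400 (mod 517)
6^16 ≡ 400^2 = 160000 ≡ 247 (mod 517)
6^32 ≡ 247^2 = 61009 ≡ 3 (mod 517)
6^64 ≡ 3^2 = 9 ≡ 9 (mod 517)
6^128 ≡ 9^2 = 81 ≡ 81 (mod 517)
6^256 ≡ 81^2 = 6561 ≡ 357 (mod 517)
6^512 ≡ 357^2 = 127449 ≡ 267 (mod 517)
516 = 512 + 4 in binary powers of 2.
So 6^516 ≡ 267 · 262 ≡ 159 (mod 517).
Since 159 ≠ 1, base 6 is a Fermat witness: 517 is composite.

159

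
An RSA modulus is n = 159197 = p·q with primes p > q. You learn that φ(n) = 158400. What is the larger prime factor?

φ(n) = (p−1)(q−1) = n − (p+q) + 1, so p + q = 159197 − 158400 + 1 = 798.
p and q are the roots of t² − 798t + 159197 = 0.
Discriminant: 798² − 4·159197 = 636804 − 636788 = 16; √16 = 4.
q = (798 − 4)/2 = 397, p = (798 + 4)/2 = 401.
Check: 397 · 401 = 159197.

401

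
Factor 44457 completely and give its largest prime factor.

44457 = 3 · 14819
14819 = 7 · 2117
2117 = 29 · 73
73 is prime.
So 44457 = 3 · 7 · 29 · 73; the largest prime factor is 73.

73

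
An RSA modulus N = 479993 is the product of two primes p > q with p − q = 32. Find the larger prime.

709

Since p = q + 32, we have 479993 = q(q + 32), so q² + 32q − 479993 = 0.
Discriminant: 32² + 4·479993 = 1024 + 1919972 = 1920996; √1920996 = 1386.
q = (−32 + 1386)/2 = 677, and p = q + 32 = 709.
Check: 677 · 709 = 479993.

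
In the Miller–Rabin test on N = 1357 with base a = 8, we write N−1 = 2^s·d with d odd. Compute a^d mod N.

55

1357 − 1 = 1356 = 2^2 · 339, so d = 339.
8^1 ≡ 8 (mod 1357)
8^2 ≡ 8^2 = 64 ≡ 64 (mod 1357)
8^4 ≡ 64^2 = 4096 ≡ 25 (mod 1357)
8^8 ≡ 25^2 = 625 ≡ 625 (mod 1357)
8^16 ≡ 625^2 = 390625 ≡ 1166 (mod 1357)
8^32 ≡ 1166^2 = 1359556 ≡ 1199 (mod 1357)
8^64 ≡ 1199^2 = 1437601 ≡ 538 (mod 1357)
8^128 ≡ 538^2 = 289444 ≡ 403 (mod 1357)
8^256 ≡ 403^2 = 162409 ≡ 926 (mod 1357)
339 = 256 + 64 + 16 + 2 + 1 in binary powers of 2.
So 8^339 ≡ 926 · 538 · 1166 · 64 · 8 ≡ 55 (mod 1357).
Squaring chain: 55 → 311; never reaches −1, so base 8 is a Miller–Rabin witness that 1357 is composite.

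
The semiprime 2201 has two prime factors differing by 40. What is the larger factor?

Since p = q + 40, we have 2201 = q(q + 40), so q² + 40q − 2201 = 0.
Discriminant: 40² + 4·2201 = 1600 + 8804 = 10404; √10404 = 102.
q = (−40 + 102)/2 = 31, and p = q + 40 = 71.
Check: 31 · 71 = 2201.

71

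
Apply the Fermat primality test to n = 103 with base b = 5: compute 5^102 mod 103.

5^1 ≡ 5 (mod 103)
5^2 ≡ 5^2 = 25 ≡ 25 (mod 103)
5^4 ≡ 25^2 = 625 ≡ 7 (mod 103)
5^8 ≡ 7^2 = 49 ≡ 49 (mod 103)
5^16 ≡ 49^2 = 2401 ≡ 32 (mod 103)
5^32 ≡ 32^2 = 1024 ≡ 97 (mod 103)
5^64 ≡ 97^2 = 9409 ≡ 36 (mod 103)
102 = 64 + 32 + 4 + 2 in binary powers of 2.
So 5^102 ≡ 36 · 97 · 7 · 25 ≡ 1 (mod 103).
Since the result is 1, base 5 gives no evidence that 103 is composite.

1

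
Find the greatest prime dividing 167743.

83

167743 = 43 · 3901
3901 = 47 · 83
83 is prime.
So 167743 = 43 · 47 · 83; the largest prime factor is 83.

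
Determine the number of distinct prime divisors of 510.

510 = 2 · 255
255 = 3 · 85
85 = 5 · 17
510 = 2 · 3 · 5 · 17, which has 4 distinct prime factors.

4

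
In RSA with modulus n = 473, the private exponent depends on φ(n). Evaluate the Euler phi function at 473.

420

Factor: 473 = 11 · 43.
φ(473) = (11−1) · (43−1) = 10 · 42 = 420.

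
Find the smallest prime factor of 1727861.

47

1727861 is odd.
Digit sum 32, not divisible by 3.
Ends in 1: not divisible by 5.
7: 1727861 = 7·246837 + 2
11: 1727861 = 11·157078 + 3
13: 1727861 = 13·132912 + 5
17: 1727861 = 17·101638 + 15
19: 1727861 = 19·90940 + 1
23: 1727861 = 23·75124 + 9
29: 1727861 = 29·59581 + 12
31: 1727861 = 31·55737 + 14
37: 1727861 = 37·46698 + 35
41: 1727861 = 41·42142 + 39
43: 1727861 = 43·40182 + 35
47: 1727861 = 47·36763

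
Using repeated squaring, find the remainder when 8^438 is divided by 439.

8^1 ≡ 8 (mod 439)
8^2 ≡ 8^2 = 64 ≡ 64 (mod 439)
8^4 ≡ 64^2 = 4096 ≡ 145 (mod 439)
8^8 ≡ 145^2 = 21025 ≡ 392 (mod 439)
8^16 ≡ 392^2 = 153664 ≡ 14 (mod 439)
8^32 ≡ 14^2 = 196 ≡ 196 (mod 439)
8^64 ≡ 196^2 = 38416 ≡ 223 (mod 439)
8^128 ≡ 223^2 = 49729 ≡ 122 (mod 439)
8^256 ≡ 122^2 = 14884 ≡ 397 (mod 439)
438 = 256 + 128 + 32 + 16 + 4 + 2 in binary powers of 2.
So 8^438 ≡ 397 · 122 · 196 · 14 · 145 · 64 ≡ 1 (mod 439).
Since the result is 1, base 8 gives no evidence that 439 is composite.

1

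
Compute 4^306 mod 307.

1

4^1 ≡ 4 (mod 307)
4^2 ≡ 4^2 = 16 ≡ 16 (mod 307)
4^4 ≡ 16^2 = 256 ≡ 256 (mod 307)
4^8 ≡ 256^2 = 65536 ≡ 145 (mod 307)
4^16 ≡ 145^2 = 21025 ≡ 149 (mod 307)
4^32 ≡ 149^2 = 22201 ≡ 97 (mod 307)
4^64 ≡ 97^2 = 9409 ≡ 199 (mod 307)
4^128 ≡ 199^2 = 39601 ≡ 305 (mod 307)
4^256 ≡ 305^2 = 93025 ≡ 4 (mod 307)
306 = 256 + 32 + 16 + 2 in binary powers of 2.
So 4^306 ≡ 4 · 97 · 149 · 16 ≡ 1 (mod 307).
Since the result is 1, base 4 gives no evidence that 307 is composite.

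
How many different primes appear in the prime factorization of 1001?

3

1001 = 7 · 143
143 = 11 · 13
1001 = 7 · 11 · 13, which has 3 distinct prime factors.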